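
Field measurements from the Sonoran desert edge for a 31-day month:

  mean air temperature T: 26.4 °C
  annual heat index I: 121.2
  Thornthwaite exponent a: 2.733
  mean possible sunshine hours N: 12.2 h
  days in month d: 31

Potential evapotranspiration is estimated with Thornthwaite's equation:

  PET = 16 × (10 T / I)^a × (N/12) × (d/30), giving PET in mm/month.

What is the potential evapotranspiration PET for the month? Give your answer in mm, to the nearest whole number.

141 mm

10T/I = 10 × 26.4 / 121.2 = 2.1782
(10T/I)^a = 2.1782^2.733 = 8.3950
Uncorrected PET = 16 × 8.3950 = 134.320 mm
Correction = (N/12)(d/30) = (12.2/12)(31/30) = 1.0506
PET = 134.320 × 1.0506 = 141.117 mm/month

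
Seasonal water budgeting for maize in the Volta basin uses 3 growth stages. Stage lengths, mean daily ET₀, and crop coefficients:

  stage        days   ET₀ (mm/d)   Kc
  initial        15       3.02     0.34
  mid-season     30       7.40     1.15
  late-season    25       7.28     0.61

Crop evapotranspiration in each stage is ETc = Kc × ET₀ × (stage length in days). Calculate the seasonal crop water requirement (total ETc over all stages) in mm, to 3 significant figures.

382 mm

initial: 0.34 × 3.02 × 15 = 15.40 mm
mid-season: 1.15 × 7.40 × 30 = 255.30 mm
late-season: 0.61 × 7.28 × 25 = 111.02 mm
Seasonal total = 381.72 mm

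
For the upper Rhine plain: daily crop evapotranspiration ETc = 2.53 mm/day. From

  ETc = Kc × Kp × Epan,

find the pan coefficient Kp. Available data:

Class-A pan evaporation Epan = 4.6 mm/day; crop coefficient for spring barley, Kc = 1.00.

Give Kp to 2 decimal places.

ETc = Kc × Kp × Epan  ⇒  Kp = ETc / (Kc × Epan)
Kp = 2.53 / (1.00 × 4.6) = 2.53 / 4.600 = 0.5500

0.55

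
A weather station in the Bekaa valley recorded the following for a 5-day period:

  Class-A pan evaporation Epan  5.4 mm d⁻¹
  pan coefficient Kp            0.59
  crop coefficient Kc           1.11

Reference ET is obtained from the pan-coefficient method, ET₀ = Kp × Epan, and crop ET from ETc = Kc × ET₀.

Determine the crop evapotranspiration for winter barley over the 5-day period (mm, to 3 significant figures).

ET₀ = 0.59 × 5.4 = 3.1860 mm/d
ETc = Kc × ET₀ = 1.11 × 3.1860 = 3.5365 mm/d
Over 5 days: 3.5365 × 5 = 17.683 mm

17.7 mm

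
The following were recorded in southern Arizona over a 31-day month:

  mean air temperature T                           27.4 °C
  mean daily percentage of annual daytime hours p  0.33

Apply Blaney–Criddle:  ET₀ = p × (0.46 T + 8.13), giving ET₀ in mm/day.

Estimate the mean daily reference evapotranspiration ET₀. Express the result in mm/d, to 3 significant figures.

6.84 mm/d

ET₀ = 0.33 × (0.46 × 27.4 + 8.13) = 0.33 × 20.734 = 6.8422 mm/d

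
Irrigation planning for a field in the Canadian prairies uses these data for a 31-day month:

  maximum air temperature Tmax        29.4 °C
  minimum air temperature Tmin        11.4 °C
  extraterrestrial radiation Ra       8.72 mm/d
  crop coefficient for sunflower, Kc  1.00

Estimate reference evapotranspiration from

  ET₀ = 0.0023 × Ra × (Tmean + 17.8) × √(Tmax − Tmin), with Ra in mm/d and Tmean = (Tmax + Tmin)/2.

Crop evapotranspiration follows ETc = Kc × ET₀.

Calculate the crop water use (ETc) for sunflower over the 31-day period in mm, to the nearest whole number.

101 mm

Tmean = (29.4 + 11.4)/2 = 20.40 °C
ET₀ = 0.0023 × 8.72 × (20.40 + 17.8) × √18.0 = 0.0023 × 8.72 × 38.20 × 4.2426 = 3.2504 mm/d
ETc = Kc × ET₀ = 1.00 × 3.2504 = 3.2504 mm/d
Over 31 days: 3.2504 × 31 = 100.762 mm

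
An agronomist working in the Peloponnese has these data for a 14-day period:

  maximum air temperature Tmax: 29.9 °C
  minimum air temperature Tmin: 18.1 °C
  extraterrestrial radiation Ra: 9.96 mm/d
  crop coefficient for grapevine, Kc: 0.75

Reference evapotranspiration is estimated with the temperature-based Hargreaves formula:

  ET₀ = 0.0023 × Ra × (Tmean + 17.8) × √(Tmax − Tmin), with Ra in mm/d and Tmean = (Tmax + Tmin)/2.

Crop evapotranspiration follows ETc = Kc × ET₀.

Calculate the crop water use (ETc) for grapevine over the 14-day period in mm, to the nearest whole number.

35 mm

Tmean = (29.9 + 18.1)/2 = 24.00 °C
ET₀ = 0.0023 × 9.96 × (24.00 + 17.8) × √11.8 = 0.0023 × 9.96 × 41.80 × 3.4351 = 3.2893 mm/d
ETc = Kc × ET₀ = 0.75 × 3.2893 = 2.4670 mm/d
Over 14 days: 2.4670 × 14 = 34.538 mm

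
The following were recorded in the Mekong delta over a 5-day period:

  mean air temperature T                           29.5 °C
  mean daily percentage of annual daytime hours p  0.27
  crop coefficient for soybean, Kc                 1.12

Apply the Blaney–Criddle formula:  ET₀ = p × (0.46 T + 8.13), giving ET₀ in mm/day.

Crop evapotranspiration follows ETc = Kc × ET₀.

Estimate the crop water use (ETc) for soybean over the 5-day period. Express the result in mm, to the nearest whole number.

33 mm

ET₀ = 0.27 × (0.46 × 29.5 + 8.13) = 0.27 × 21.700 = 5.8590 mm/d
ETc = Kc × ET₀ = 1.12 × 5.8590 = 6.5621 mm/d
Over 5 days: 6.5621 × 5 = 32.811 mm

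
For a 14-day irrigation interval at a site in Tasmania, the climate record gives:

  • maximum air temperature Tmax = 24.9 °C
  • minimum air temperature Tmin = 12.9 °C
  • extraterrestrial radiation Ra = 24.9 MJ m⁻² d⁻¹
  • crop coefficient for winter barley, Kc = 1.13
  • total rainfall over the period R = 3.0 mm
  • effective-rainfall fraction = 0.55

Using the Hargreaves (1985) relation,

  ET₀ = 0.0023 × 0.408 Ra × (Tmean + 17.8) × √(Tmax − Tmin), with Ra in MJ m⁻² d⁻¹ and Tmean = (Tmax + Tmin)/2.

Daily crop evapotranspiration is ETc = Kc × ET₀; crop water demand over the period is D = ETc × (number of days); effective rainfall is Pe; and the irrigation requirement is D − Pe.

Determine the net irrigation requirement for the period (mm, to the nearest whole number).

45 mm

Tmean = (24.9 + 12.9)/2 = 18.90 °C
0.408 Ra = 0.408 × 24.9 = 10.1592 mm/d equivalent
ET₀ = 0.0023 × 10.1592 × (18.90 + 17.8) × √12.0 = 0.0023 × 10.1592 × 36.70 × 3.4641 = 2.9706 mm/d
ETc = Kc × ET₀ = 1.13 × 2.9706 = 3.3568 mm/d
Crop demand D = ETc × 14 d = 3.3568 × 14 = 46.995 mm
Pe = 0.55 × 3.0 = 1.650 mm
D − Pe = 46.995 − 1.650 = 45.345 mm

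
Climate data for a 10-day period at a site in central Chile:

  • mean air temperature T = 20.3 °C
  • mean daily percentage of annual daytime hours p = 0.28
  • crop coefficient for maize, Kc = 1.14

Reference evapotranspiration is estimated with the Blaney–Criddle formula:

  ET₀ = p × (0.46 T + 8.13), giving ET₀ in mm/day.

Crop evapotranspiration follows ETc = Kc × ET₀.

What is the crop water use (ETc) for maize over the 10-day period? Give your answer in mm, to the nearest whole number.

56 mm

ET₀ = 0.28 × (0.46 × 20.3 + 8.13) = 0.28 × 17.468 = 4.8910 mm/d
ETc = Kc × ET₀ = 1.14 × 4.8910 = 5.5757 mm/d
Over 10 days: 5.5757 × 10 = 55.757 mm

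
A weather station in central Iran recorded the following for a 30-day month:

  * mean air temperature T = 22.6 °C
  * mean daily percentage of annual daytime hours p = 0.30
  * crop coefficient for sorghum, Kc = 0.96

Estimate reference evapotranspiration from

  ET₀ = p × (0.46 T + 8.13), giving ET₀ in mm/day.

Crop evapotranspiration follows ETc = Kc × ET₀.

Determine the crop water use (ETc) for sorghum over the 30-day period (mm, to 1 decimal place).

ET₀ = 0.30 × (0.46 × 22.6 + 8.13) = 0.30 × 18.526 = 5.5578 mm/d
ETc = Kc × ET₀ = 0.96 × 5.5578 = 5.3355 mm/d
Over 30 days: 5.3355 × 30 = 160.065 mm

160.1 mm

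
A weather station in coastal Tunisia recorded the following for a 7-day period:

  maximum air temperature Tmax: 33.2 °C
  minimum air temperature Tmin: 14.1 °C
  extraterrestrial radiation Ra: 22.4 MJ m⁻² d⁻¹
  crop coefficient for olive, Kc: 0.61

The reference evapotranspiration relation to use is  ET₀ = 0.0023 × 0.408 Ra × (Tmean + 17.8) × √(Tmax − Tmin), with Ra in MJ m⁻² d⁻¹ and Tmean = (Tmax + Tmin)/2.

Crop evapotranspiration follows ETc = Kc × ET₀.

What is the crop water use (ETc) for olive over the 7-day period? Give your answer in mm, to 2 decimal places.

Tmean = (33.2 + 14.1)/2 = 23.65 °C
0.408 Ra = 0.408 × 22.4 = 9.1392 mm/d equivalent
ET₀ = 0.0023 × 9.1392 × (23.65 + 17.8) × √19.1 = 0.0023 × 9.1392 × 41.45 × 4.3704 = 3.8079 mm/d
ETc = Kc × ET₀ = 0.61 × 3.8079 = 2.3228 mm/d
Over 7 days: 2.3228 × 7 = 16.260 mm

16.26 mm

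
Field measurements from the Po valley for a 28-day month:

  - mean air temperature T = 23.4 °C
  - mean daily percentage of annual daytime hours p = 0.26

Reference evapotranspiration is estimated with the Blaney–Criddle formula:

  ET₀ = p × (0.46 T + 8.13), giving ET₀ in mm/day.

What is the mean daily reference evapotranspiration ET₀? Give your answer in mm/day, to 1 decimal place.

ET₀ = 0.26 × (0.46 × 23.4 + 8.13) = 0.26 × 18.894 = 4.9124 mm/d

4.9 mm/day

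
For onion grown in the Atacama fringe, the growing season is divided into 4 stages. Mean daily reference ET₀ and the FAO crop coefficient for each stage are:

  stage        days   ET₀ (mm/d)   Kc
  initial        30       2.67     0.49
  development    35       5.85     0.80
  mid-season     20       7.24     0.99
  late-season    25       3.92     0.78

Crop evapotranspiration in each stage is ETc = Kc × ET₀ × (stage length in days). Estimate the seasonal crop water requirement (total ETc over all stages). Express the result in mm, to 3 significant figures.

423 mm

initial: 0.49 × 2.67 × 30 = 39.25 mm
development: 0.80 × 5.85 × 35 = 163.80 mm
mid-season: 0.99 × 7.24 × 20 = 143.35 mm
late-season: 0.78 × 3.92 × 25 = 76.44 mm
Seasonal total = 422.84 mm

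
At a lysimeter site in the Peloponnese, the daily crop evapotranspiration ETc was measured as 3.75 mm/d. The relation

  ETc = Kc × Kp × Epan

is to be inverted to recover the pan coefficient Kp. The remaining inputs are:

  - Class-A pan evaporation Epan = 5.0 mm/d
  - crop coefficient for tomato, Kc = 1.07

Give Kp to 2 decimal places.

0.70

ETc = Kc × Kp × Epan  ⇒  Kp = ETc / (Kc × Epan)
Kp = 3.75 / (1.07 × 5.0) = 3.75 / 5.350 = 0.7009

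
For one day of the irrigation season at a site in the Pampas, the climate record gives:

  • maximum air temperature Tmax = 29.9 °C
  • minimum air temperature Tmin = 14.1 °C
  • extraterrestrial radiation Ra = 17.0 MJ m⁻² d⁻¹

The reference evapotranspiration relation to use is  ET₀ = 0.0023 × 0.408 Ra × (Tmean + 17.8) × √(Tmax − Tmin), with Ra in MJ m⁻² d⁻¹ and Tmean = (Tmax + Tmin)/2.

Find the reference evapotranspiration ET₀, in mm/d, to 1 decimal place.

2.5 mm/d

Tmean = (29.9 + 14.1)/2 = 22.00 °C
0.408 Ra = 0.408 × 17.0 = 6.9360 mm/d equivalent
ET₀ = 0.0023 × 6.9360 × (22.00 + 17.8) × √15.8 = 0.0023 × 6.9360 × 39.80 × 3.9749 = 2.5237 mm/d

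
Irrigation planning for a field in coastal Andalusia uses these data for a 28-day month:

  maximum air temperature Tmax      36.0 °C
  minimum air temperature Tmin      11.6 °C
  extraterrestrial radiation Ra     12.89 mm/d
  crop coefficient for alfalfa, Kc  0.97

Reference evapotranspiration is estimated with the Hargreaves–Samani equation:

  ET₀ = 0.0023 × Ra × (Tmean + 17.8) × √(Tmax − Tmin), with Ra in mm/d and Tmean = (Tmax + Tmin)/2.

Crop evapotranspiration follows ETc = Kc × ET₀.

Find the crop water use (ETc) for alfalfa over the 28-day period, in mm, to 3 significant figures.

165 mm

Tmean = (36.0 + 11.6)/2 = 23.80 °C
ET₀ = 0.0023 × 12.89 × (23.80 + 17.8) × √24.4 = 0.0023 × 12.89 × 41.60 × 4.9396 = 6.0921 mm/d
ETc = Kc × ET₀ = 0.97 × 6.0921 = 5.9093 mm/d
Over 28 days: 5.9093 × 28 = 165.460 mm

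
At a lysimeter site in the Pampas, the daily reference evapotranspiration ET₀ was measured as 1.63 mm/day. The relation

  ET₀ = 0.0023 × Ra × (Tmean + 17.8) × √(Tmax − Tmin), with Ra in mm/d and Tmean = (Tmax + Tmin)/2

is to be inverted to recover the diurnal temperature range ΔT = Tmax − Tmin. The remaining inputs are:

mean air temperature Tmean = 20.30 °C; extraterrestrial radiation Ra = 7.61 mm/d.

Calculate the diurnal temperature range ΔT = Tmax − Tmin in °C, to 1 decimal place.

√ΔT = ET₀ / [0.0023 × Ra × (Tmean+17.8)] = 1.63 / (0.0023 × 7.61 × 38.10) = 2.4443
ΔT = 2.4443² = 5.975 °C

6.0 °C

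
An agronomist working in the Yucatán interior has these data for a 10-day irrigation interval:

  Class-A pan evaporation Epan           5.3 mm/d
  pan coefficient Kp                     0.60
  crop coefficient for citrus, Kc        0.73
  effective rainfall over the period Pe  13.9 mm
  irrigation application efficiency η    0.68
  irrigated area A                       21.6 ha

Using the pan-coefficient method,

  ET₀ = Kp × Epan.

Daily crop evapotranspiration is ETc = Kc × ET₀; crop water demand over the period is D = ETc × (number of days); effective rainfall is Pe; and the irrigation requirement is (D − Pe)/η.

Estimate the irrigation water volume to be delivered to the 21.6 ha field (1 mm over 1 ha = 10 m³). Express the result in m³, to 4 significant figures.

ET₀ = 0.60 × 5.3 = 3.1800 mm/d
ETc = Kc × ET₀ = 0.73 × 3.1800 = 2.3214 mm/d
Crop demand D = ETc × 10 d = 2.3214 × 10 = 23.214 mm
D − Pe = 23.214 − 13.9 = 9.314 mm
Gross irrigation = 9.314 / 0.68 = 13.697 mm
Volume = 13.697 mm × 21.6 ha × 10 = 2958.6 m³

2959 m³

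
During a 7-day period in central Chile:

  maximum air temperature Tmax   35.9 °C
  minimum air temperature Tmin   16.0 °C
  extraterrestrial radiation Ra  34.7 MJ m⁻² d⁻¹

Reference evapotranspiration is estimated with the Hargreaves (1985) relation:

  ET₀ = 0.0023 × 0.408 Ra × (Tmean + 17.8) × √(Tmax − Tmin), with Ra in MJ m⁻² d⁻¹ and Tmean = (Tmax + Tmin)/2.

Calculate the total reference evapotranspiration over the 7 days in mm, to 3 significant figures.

44.5 mm

Tmean = (35.9 + 16.0)/2 = 25.95 °C
0.408 Ra = 0.408 × 34.7 = 14.1576 mm/d equivalent
ET₀ = 0.0023 × 14.1576 × (25.95 + 17.8) × √19.9 = 0.0023 × 14.1576 × 43.75 × 4.4609 = 6.3550 mm/d
Over 7 days: 6.3550 × 7 = 44.485 mm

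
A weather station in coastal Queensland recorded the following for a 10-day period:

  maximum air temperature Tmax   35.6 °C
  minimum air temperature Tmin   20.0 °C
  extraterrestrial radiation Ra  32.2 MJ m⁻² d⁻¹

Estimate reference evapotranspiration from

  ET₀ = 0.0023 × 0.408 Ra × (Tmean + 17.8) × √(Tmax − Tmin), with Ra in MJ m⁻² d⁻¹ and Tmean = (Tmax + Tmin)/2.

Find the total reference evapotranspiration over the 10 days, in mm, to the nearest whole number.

54 mm

Tmean = (35.6 + 20.0)/2 = 27.80 °C
0.408 Ra = 0.408 × 32.2 = 13.1376 mm/d equivalent
ET₀ = 0.0023 × 13.1376 × (27.80 + 17.8) × √15.6 = 0.0023 × 13.1376 × 45.60 × 3.9497 = 5.4422 mm/d
Over 10 days: 5.4422 × 10 = 54.422 mm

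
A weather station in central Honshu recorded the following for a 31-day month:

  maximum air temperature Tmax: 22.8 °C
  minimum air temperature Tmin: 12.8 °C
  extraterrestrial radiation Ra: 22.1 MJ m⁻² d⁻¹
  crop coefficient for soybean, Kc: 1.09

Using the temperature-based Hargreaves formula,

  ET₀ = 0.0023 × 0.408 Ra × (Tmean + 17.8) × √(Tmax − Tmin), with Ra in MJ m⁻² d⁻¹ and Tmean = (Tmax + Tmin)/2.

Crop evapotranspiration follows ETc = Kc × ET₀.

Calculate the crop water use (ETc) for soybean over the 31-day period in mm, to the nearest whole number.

Tmean = (22.8 + 12.8)/2 = 17.80 °C
0.408 Ra = 0.408 × 22.1 = 9.0168 mm/d equivalent
ET₀ = 0.0023 × 9.0168 × (17.80 + 17.8) × √10.0 = 0.0023 × 9.0168 × 35.60 × 3.1623 = 2.3347 mm/d
ETc = Kc × ET₀ = 1.09 × 2.3347 = 2.5448 mm/d
Over 31 days: 2.5448 × 31 = 78.889 mm

79 mm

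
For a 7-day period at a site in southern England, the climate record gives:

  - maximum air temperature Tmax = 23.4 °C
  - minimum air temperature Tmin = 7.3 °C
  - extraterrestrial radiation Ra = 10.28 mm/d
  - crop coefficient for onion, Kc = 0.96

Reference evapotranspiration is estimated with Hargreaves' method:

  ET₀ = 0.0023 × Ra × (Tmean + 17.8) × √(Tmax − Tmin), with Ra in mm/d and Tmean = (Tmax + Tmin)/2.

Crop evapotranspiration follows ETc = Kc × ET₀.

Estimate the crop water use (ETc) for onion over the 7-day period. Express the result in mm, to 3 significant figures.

21.1 mm

Tmean = (23.4 + 7.3)/2 = 15.35 °C
ET₀ = 0.0023 × 10.28 × (15.35 + 17.8) × √16.1 = 0.0023 × 10.28 × 33.15 × 4.0125 = 3.1450 mm/d
ETc = Kc × ET₀ = 0.96 × 3.1450 = 3.0192 mm/d
Over 7 days: 3.0192 × 7 = 21.134 mm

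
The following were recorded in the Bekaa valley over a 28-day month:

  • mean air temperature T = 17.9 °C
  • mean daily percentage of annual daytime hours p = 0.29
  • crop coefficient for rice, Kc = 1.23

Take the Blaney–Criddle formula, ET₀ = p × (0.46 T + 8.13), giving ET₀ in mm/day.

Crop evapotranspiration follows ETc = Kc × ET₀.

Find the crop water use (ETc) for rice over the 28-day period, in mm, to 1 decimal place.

163.4 mm

ET₀ = 0.29 × (0.46 × 17.9 + 8.13) = 0.29 × 16.364 = 4.7456 mm/d
ETc = Kc × ET₀ = 1.23 × 4.7456 = 5.8371 mm/d
Over 28 days: 5.8371 × 28 = 163.439 mm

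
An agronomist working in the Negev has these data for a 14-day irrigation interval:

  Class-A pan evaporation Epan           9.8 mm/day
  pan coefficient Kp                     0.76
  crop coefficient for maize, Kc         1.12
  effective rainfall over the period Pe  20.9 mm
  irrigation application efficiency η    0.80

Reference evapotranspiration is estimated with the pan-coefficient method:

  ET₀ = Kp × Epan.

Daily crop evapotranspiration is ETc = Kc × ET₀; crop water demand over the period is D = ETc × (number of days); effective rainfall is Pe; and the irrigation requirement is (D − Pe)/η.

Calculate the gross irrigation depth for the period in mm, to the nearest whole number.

ET₀ = 0.76 × 9.8 = 7.4480 mm/d
ETc = Kc × ET₀ = 1.12 × 7.4480 = 8.3418 mm/d
Crop demand D = ETc × 14 d = 8.3418 × 14 = 116.785 mm
D − Pe = 116.785 − 20.9 = 95.885 mm
Gross irrigation = 95.885 / 0.80 = 119.856 mm

120 mm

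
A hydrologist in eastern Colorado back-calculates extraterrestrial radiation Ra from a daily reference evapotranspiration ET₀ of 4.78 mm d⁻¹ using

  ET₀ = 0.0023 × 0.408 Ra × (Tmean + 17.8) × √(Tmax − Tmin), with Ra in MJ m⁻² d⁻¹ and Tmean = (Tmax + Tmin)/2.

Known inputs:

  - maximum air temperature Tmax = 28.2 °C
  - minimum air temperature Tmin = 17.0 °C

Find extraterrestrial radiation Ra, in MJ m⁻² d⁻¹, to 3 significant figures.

37.7 MJ m⁻² d⁻¹

Tmean = (28.2+17.0)/2 = 22.60 °C; ΔT = 11.2
Ra = ET₀ / [0.0023 × 0.408 × (Tmean+17.8) × √ΔT]
   = 4.78 / (0.0023 × 0.408 × 40.40 × 3.3466) = 37.675 MJ m⁻² d⁻¹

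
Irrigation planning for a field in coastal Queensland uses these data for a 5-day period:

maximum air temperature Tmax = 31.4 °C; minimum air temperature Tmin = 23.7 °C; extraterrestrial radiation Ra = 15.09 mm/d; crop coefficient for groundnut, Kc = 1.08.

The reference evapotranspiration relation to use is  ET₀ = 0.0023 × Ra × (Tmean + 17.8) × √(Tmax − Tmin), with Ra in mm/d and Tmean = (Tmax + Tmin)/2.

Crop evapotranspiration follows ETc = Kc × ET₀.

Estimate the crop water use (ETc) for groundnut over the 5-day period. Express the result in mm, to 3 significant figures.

Tmean = (31.4 + 23.7)/2 = 27.55 °C
ET₀ = 0.0023 × 15.09 × (27.55 + 17.8) × √7.7 = 0.0023 × 15.09 × 45.35 × 2.7749 = 4.3676 mm/d
ETc = Kc × ET₀ = 1.08 × 4.3676 = 4.7170 mm/d
Over 5 days: 4.7170 × 5 = 23.585 mm

23.6 mm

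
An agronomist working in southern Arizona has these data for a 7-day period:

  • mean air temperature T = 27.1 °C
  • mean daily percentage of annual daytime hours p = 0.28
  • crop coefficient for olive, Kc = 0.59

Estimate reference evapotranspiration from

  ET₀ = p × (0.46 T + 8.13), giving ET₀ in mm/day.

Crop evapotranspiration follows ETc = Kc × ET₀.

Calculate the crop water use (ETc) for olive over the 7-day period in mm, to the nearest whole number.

ET₀ = 0.28 × (0.46 × 27.1 + 8.13) = 0.28 × 20.596 = 5.7669 mm/d
ETc = Kc × ET₀ = 0.59 × 5.7669 = 3.4025 mm/d
Over 7 days: 3.4025 × 7 = 23.818 mm

24 mm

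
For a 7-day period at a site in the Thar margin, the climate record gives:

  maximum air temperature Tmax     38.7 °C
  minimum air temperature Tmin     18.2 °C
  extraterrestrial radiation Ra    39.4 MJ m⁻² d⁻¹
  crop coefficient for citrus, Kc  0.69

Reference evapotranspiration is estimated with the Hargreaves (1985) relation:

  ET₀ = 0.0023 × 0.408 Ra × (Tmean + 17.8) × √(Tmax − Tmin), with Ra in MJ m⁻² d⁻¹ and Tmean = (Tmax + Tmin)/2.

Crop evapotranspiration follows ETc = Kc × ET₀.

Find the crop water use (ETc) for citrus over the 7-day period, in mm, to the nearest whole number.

Tmean = (38.7 + 18.2)/2 = 28.45 °C
0.408 Ra = 0.408 × 39.4 = 16.0752 mm/d equivalent
ET₀ = 0.0023 × 16.0752 × (28.45 + 17.8) × √20.5 = 0.0023 × 16.0752 × 46.25 × 4.5277 = 7.7424 mm/d
ETc = Kc × ET₀ = 0.69 × 7.7424 = 5.3423 mm/d
Over 7 days: 5.3423 × 7 = 37.396 mm

37 mm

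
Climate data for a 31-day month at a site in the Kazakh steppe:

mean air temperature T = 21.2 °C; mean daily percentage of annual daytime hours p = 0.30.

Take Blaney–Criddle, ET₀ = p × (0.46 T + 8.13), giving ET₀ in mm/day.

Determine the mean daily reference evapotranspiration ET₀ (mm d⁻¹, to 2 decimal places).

5.36 mm d⁻¹

ET₀ = 0.30 × (0.46 × 21.2 + 8.13) = 0.30 × 17.882 = 5.3646 mm/d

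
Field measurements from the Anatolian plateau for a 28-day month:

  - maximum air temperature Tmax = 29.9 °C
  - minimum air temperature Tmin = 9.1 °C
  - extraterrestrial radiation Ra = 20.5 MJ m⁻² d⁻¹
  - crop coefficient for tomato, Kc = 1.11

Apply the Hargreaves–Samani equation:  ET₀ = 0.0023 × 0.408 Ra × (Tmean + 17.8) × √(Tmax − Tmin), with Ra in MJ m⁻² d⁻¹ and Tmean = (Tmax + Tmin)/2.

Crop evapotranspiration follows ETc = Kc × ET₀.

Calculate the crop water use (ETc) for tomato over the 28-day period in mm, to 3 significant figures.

Tmean = (29.9 + 9.1)/2 = 19.50 °C
0.408 Ra = 0.408 × 20.5 = 8.3640 mm/d equivalent
ET₀ = 0.0023 × 8.3640 × (19.50 + 17.8) × √20.8 = 0.0023 × 8.3640 × 37.30 × 4.5607 = 3.2725 mm/d
ETc = Kc × ET₀ = 1.11 × 3.2725 = 3.6325 mm/d
Over 28 days: 3.6325 × 28 = 101.710 mm

102 mm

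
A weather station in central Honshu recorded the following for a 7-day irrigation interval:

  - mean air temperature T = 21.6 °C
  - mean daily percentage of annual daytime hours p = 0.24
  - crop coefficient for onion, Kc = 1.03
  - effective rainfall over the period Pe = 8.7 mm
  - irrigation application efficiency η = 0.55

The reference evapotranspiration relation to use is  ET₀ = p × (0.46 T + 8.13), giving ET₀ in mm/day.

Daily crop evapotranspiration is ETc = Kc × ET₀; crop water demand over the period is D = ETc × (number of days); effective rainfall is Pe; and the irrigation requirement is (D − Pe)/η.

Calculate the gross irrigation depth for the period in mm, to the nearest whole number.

41 mm

ET₀ = 0.24 × (0.46 × 21.6 + 8.13) = 0.24 × 18.066 = 4.3358 mm/d
ETc = Kc × ET₀ = 1.03 × 4.3358 = 4.4659 mm/d
Crop demand D = ETc × 7 d = 4.4659 × 7 = 31.261 mm
D − Pe = 31.261 − 8.7 = 22.561 mm
Gross irrigation = 22.561 / 0.55 = 41.020 mm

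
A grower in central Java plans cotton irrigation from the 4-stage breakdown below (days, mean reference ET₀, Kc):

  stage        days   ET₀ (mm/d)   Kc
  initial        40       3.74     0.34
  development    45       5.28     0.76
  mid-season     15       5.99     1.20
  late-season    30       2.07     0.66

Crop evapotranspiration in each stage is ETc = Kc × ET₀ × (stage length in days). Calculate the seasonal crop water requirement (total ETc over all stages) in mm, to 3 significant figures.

380 mm

initial: 0.34 × 3.74 × 40 = 50.86 mm
development: 0.76 × 5.28 × 45 = 180.58 mm
mid-season: 1.20 × 5.99 × 15 = 107.82 mm
late-season: 0.66 × 2.07 × 30 = 40.99 mm
Seasonal total = 380.25 mm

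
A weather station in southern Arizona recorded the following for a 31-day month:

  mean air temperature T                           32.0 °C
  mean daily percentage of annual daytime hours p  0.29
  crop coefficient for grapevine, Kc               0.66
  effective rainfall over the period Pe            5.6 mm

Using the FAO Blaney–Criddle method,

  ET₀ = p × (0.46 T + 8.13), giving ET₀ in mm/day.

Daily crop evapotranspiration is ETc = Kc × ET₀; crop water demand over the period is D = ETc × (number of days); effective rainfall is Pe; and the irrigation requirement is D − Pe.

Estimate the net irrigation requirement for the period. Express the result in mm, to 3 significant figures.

130 mm

ET₀ = 0.29 × (0.46 × 32.0 + 8.13) = 0.29 × 22.850 = 6.6265 mm/d
ETc = Kc × ET₀ = 0.66 × 6.6265 = 4.3735 mm/d
Crop demand D = ETc × 31 d = 4.3735 × 31 = 135.579 mm
D − Pe = 135.579 − 5.6 = 129.979 mm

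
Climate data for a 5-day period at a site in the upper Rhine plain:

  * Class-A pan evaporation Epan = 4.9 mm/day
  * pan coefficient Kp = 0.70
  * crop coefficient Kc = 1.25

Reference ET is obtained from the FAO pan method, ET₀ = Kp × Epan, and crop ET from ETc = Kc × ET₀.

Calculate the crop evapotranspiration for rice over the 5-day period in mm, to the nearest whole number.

21 mm

ET₀ = 0.70 × 4.9 = 3.4300 mm/d
ETc = Kc × ET₀ = 1.25 × 3.4300 = 4.2875 mm/d
Over 5 days: 4.2875 × 5 = 21.438 mm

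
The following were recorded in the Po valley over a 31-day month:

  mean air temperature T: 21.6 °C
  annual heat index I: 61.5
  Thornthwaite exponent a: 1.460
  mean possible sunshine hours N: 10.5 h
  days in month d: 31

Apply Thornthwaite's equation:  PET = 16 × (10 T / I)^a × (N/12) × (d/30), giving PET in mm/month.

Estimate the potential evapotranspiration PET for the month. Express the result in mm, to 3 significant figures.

90.6 mm

10T/I = 10 × 21.6 / 61.5 = 3.5122
(10T/I)^a = 3.5122^1.460 = 6.2596
Uncorrected PET = 16 × 6.2596 = 100.154 mm
Correction = (N/12)(d/30) = (10.5/12)(31/30) = 0.9042
PET = 100.154 × 0.9042 = 90.559 mm/month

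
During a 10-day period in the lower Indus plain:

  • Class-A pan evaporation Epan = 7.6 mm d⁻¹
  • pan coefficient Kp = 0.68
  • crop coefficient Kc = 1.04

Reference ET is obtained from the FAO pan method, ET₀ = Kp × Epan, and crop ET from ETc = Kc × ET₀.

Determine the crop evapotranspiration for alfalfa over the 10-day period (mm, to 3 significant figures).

ET₀ = 0.68 × 7.6 = 5.1680 mm/d
ETc = Kc × ET₀ = 1.04 × 5.1680 = 5.3747 mm/d
Over 10 days: 5.3747 × 10 = 53.747 mm

53.7 mm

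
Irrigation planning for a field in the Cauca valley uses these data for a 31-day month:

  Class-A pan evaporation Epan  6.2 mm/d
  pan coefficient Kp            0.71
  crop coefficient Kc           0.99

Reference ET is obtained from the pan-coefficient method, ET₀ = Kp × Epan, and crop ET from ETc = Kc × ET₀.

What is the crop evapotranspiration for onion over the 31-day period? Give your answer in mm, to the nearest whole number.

ET₀ = 0.71 × 6.2 = 4.4020 mm/d
ETc = Kc × ET₀ = 0.99 × 4.4020 = 4.3580 mm/d
Over 31 days: 4.3580 × 31 = 135.098 mm

135 mm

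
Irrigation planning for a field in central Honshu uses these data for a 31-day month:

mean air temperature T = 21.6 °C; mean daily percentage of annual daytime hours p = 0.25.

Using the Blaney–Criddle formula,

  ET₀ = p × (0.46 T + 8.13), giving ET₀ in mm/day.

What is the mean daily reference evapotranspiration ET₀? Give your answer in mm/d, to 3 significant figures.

4.52 mm/d

ET₀ = 0.25 × (0.46 × 21.6 + 8.13) = 0.25 × 18.066 = 4.5165 mm/d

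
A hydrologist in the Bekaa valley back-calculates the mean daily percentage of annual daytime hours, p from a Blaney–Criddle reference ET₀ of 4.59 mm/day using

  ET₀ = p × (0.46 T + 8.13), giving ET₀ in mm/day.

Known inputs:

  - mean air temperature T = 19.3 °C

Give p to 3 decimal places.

p = ET₀ / (0.46 T + 8.13) = 4.59 / (0.46 × 19.3 + 8.13) = 4.59 / 17.008 = 0.2699

0.270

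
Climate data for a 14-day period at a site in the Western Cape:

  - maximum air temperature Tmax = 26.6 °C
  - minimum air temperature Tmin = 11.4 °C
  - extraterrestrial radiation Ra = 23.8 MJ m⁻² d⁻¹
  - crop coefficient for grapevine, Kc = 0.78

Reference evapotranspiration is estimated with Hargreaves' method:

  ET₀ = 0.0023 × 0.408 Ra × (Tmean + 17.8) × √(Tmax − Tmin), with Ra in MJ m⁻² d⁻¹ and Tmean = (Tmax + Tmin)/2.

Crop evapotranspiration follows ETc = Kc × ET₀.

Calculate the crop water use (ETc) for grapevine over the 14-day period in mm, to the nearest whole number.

35 mm

Tmean = (26.6 + 11.4)/2 = 19.00 °C
0.408 Ra = 0.408 × 23.8 = 9.7104 mm/d equivalent
ET₀ = 0.0023 × 9.7104 × (19.00 + 17.8) × √15.2 = 0.0023 × 9.7104 × 36.80 × 3.8987 = 3.2043 mm/d
ETc = Kc × ET₀ = 0.78 × 3.2043 = 2.4994 mm/d
Over 14 days: 2.4994 × 14 = 34.992 mm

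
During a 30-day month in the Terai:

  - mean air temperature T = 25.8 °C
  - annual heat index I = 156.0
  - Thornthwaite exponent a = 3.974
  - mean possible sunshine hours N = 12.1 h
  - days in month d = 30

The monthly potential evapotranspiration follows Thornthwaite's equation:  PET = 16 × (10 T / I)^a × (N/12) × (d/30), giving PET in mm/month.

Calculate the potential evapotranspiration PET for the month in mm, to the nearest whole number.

119 mm

10T/I = 10 × 25.8 / 156.0 = 1.6538
(10T/I)^a = 1.6538^3.974 = 7.3833
Uncorrected PET = 16 × 7.3833 = 118.133 mm
Correction = (N/12)(d/30) = (12.1/12)(30/30) = 1.0083
PET = 118.133 × 1.0083 = 119.114 mm/month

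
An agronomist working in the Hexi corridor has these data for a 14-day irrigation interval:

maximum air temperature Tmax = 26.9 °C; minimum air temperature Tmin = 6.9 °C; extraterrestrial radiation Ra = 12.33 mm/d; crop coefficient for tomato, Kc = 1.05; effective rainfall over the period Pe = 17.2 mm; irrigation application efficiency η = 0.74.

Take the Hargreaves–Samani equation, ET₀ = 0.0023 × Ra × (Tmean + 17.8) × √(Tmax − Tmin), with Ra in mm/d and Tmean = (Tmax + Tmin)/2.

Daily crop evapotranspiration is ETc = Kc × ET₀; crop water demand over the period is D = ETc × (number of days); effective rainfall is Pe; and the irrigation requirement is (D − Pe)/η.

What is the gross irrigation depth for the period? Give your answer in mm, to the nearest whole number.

64 mm

Tmean = (26.9 + 6.9)/2 = 16.90 °C
ET₀ = 0.0023 × 12.33 × (16.90 + 17.8) × √20.0 = 0.0023 × 12.33 × 34.70 × 4.4721 = 4.4008 mm/d
ETc = Kc × ET₀ = 1.05 × 4.4008 = 4.6208 mm/d
Crop demand D = ETc × 14 d = 4.6208 × 14 = 64.691 mm
D − Pe = 64.691 − 17.2 = 47.491 mm
Gross irrigation = 47.491 / 0.74 = 64.177 mm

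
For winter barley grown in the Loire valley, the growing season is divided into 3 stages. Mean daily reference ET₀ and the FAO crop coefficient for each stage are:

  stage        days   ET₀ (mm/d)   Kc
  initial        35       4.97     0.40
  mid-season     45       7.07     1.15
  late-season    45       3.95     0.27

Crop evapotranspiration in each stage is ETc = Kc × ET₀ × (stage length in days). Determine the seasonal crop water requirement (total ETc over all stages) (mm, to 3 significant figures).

483 mm

initial: 0.40 × 4.97 × 35 = 69.58 mm
mid-season: 1.15 × 7.07 × 45 = 365.87 mm
late-season: 0.27 × 3.95 × 45 = 47.99 mm
Seasonal total = 483.44 mm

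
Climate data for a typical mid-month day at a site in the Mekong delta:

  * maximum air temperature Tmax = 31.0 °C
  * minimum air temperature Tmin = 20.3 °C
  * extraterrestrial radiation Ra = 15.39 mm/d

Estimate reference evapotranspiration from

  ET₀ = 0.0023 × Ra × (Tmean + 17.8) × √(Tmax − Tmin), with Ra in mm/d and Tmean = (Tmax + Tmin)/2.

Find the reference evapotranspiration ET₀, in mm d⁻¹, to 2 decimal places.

5.03 mm d⁻¹

Tmean = (31.0 + 20.3)/2 = 25.65 °C
ET₀ = 0.0023 × 15.39 × (25.65 + 17.8) × √10.7 = 0.0023 × 15.39 × 43.45 × 3.2711 = 5.0310 mm/d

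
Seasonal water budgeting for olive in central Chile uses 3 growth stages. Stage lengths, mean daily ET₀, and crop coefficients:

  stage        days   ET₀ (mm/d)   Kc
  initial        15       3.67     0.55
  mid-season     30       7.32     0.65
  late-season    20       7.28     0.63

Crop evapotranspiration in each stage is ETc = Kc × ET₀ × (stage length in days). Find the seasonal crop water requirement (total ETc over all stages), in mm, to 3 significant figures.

265 mm

initial: 0.55 × 3.67 × 15 = 30.28 mm
mid-season: 0.65 × 7.32 × 30 = 142.74 mm
late-season: 0.63 × 7.28 × 20 = 91.73 mm
Seasonal total = 264.75 mm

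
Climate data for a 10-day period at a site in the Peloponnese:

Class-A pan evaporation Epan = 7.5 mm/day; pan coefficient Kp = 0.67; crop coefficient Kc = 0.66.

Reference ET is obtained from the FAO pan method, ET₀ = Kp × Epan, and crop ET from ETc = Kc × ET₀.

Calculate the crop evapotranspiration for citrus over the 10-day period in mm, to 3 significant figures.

33.2 mm

ET₀ = 0.67 × 7.5 = 5.0250 mm/d
ETc = Kc × ET₀ = 0.66 × 5.0250 = 3.3165 mm/d
Over 10 days: 3.3165 × 10 = 33.165 mm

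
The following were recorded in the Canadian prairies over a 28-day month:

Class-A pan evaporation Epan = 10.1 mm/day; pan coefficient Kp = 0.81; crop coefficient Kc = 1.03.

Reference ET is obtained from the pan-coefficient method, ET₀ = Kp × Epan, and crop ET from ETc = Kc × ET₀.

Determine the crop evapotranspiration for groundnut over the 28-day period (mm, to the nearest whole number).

ET₀ = 0.81 × 10.1 = 8.1810 mm/d
ETc = Kc × ET₀ = 1.03 × 8.1810 = 8.4264 mm/d
Over 28 days: 8.4264 × 28 = 235.939 mm

236 mm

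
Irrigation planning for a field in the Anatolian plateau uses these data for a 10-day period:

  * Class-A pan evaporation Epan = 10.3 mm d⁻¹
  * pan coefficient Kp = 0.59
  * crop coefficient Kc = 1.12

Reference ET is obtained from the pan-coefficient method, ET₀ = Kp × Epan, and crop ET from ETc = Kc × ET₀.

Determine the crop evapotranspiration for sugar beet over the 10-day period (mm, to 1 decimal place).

68.1 mm

ET₀ = 0.59 × 10.3 = 6.0770 mm/d
ETc = Kc × ET₀ = 1.12 × 6.0770 = 6.8062 mm/d
Over 10 days: 6.8062 × 10 = 68.062 mm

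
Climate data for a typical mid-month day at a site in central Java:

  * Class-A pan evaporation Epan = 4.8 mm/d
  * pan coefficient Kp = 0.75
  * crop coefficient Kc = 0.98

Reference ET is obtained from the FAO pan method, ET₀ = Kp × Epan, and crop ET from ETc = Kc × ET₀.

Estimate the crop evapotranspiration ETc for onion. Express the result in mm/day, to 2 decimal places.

ET₀ = 0.75 × 4.8 = 3.6000 mm/d
ETc = Kc × ET₀ = 0.98 × 3.6000 = 3.5280 mm/d

3.53 mm/day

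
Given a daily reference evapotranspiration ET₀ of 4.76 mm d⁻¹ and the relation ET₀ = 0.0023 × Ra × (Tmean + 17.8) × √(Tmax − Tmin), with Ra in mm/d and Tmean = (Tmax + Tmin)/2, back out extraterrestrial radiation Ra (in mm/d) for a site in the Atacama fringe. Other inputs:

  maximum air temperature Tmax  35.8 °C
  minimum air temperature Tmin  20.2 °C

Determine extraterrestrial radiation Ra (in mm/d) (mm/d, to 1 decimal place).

Tmean = 28.00 °C; √ΔT = 3.9497
Ra = ET₀ / [0.0023 × (Tmean+17.8) × √ΔT] = 4.76 / (0.0023 × 45.80 × 3.9497) = 11.441 mm/d

11.4 mm/d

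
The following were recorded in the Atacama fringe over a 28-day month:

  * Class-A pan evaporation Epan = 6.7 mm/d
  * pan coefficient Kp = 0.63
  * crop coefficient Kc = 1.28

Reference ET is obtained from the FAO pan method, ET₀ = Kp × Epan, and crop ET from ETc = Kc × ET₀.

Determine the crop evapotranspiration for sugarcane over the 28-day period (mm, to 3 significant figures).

151 mm

ET₀ = 0.63 × 6.7 = 4.2210 mm/d
ETc = Kc × ET₀ = 1.28 × 4.2210 = 5.4029 mm/d
Over 28 days: 5.4029 × 28 = 151.281 mm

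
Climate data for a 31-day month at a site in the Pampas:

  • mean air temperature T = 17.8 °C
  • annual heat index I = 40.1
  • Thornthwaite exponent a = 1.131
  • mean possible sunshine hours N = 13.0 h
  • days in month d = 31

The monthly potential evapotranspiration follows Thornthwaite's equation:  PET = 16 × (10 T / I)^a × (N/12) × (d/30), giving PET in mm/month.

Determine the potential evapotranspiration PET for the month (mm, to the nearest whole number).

10T/I = 10 × 17.8 / 40.1 = 4.4389
(10T/I)^a = 4.4389^1.131 = 5.3960
Uncorrected PET = 16 × 5.3960 = 86.336 mm
Correction = (N/12)(d/30) = (13.0/12)(31/30) = 1.1194
PET = 86.336 × 1.1194 = 96.645 mm/month

97 mm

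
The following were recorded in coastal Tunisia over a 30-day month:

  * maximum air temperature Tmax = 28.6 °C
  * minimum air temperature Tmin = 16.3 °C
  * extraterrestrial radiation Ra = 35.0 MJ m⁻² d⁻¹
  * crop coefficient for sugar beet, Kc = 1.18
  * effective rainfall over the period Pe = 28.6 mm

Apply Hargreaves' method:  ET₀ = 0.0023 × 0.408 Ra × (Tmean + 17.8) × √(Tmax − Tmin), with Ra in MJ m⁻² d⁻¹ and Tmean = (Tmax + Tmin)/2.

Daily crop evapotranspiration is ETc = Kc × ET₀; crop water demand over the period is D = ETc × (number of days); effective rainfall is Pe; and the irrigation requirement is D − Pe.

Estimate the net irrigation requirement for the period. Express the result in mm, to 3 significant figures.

136 mm

Tmean = (28.6 + 16.3)/2 = 22.45 °C
0.408 Ra = 0.408 × 35.0 = 14.2800 mm/d equivalent
ET₀ = 0.0023 × 14.2800 × (22.45 + 17.8) × √12.3 = 0.0023 × 14.2800 × 40.25 × 3.5071 = 4.6363 mm/d
ETc = Kc × ET₀ = 1.18 × 4.6363 = 5.4708 mm/d
Crop demand D = ETc × 30 d = 5.4708 × 30 = 164.124 mm
D − Pe = 164.124 − 28.6 = 135.524 mm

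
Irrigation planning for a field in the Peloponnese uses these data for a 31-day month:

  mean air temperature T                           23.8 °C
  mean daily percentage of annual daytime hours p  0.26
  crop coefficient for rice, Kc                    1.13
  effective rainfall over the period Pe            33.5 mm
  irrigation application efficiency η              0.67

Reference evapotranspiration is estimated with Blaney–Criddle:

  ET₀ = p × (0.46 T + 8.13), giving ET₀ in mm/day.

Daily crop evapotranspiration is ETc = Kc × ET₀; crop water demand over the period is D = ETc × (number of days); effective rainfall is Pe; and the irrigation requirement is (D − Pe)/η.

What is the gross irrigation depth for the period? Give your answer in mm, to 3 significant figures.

209 mm

ET₀ = 0.26 × (0.46 × 23.8 + 8.13) = 0.26 × 19.078 = 4.9603 mm/d
ETc = Kc × ET₀ = 1.13 × 4.9603 = 5.6051 mm/d
Crop demand D = ETc × 31 d = 5.6051 × 31 = 173.758 mm
D − Pe = 173.758 − 33.5 = 140.258 mm
Gross irrigation = 140.258 / 0.67 = 209.340 mm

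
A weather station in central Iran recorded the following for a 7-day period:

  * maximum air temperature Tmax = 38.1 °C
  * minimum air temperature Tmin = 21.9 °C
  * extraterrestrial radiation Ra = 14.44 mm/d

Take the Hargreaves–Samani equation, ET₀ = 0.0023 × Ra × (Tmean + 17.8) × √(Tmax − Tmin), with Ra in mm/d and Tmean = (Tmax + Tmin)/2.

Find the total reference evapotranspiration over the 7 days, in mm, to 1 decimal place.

Tmean = (38.1 + 21.9)/2 = 30.00 °C
ET₀ = 0.0023 × 14.44 × (30.00 + 17.8) × √16.2 = 0.0023 × 14.44 × 47.80 × 4.0249 = 6.3897 mm/d
Over 7 days: 6.3897 × 7 = 44.728 mm

44.7 mm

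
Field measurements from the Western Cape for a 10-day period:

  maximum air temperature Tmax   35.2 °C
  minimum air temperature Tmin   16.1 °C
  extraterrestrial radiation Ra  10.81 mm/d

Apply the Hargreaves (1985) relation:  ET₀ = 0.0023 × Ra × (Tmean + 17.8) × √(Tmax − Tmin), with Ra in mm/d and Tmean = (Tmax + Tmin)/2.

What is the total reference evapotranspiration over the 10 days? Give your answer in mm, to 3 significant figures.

47.2 mm

Tmean = (35.2 + 16.1)/2 = 25.65 °C
ET₀ = 0.0023 × 10.81 × (25.65 + 17.8) × √19.1 = 0.0023 × 10.81 × 43.45 × 4.3704 = 4.7213 mm/d
Over 10 days: 4.7213 × 10 = 47.213 mm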